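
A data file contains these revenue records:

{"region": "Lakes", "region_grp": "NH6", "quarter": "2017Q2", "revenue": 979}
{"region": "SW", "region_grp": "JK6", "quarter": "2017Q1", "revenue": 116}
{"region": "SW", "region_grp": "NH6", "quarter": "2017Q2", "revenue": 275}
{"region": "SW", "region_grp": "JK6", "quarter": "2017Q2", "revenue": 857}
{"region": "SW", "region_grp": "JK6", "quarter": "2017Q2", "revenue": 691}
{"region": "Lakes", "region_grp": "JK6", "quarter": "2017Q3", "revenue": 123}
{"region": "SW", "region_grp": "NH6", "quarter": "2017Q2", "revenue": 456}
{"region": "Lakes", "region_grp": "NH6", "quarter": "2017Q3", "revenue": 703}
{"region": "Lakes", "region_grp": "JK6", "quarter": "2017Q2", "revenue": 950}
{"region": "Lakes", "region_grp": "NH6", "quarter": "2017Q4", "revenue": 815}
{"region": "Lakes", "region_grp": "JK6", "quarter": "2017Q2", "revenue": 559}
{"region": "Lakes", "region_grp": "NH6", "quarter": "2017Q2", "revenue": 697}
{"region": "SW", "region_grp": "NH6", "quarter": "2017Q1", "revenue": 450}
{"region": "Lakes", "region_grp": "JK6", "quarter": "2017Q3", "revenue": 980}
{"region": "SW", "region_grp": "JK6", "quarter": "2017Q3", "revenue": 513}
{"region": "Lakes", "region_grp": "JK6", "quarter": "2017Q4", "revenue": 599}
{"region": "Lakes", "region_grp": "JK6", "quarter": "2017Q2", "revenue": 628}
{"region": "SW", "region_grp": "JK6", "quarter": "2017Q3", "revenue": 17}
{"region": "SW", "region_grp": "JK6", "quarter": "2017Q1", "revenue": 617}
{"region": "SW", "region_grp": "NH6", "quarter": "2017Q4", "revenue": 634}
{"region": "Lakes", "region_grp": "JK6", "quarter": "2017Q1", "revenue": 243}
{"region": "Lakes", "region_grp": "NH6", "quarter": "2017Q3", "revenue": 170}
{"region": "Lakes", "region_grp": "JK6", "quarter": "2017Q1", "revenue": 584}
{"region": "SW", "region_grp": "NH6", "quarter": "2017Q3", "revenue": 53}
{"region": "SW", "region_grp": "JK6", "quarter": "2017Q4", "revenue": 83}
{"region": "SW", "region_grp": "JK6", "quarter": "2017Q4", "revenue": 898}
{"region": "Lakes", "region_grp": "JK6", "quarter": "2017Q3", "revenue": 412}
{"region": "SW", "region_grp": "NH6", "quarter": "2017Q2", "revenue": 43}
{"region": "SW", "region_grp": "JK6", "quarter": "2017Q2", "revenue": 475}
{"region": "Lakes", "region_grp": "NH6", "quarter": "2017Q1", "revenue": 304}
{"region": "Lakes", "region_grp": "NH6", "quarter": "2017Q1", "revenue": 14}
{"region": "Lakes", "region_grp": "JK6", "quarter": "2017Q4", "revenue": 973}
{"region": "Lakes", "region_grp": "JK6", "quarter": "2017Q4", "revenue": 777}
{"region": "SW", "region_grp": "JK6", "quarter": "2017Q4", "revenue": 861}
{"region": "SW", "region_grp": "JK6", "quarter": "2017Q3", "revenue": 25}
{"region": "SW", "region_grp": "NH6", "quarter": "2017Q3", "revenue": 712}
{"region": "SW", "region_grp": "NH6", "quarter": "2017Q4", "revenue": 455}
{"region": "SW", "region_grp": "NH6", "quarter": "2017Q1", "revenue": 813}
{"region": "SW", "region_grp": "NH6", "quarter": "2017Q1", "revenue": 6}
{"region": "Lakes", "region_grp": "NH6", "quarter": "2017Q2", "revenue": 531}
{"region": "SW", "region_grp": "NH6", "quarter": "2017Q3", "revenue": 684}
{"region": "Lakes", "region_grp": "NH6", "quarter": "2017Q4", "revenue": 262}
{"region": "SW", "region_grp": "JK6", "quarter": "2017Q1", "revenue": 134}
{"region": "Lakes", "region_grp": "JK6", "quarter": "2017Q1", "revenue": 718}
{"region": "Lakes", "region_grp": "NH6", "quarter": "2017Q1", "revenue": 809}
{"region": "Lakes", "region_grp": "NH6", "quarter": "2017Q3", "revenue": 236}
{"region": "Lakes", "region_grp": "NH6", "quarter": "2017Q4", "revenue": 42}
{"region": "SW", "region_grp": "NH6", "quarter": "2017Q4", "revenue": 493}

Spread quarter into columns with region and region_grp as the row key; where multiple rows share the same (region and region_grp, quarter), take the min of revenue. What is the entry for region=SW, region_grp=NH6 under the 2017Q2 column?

Rows with region=SW, region_grp=NH6 and quarter=2017Q2: revenue values are 275, 456, 43.
min(275, 456, 43) = 43.

43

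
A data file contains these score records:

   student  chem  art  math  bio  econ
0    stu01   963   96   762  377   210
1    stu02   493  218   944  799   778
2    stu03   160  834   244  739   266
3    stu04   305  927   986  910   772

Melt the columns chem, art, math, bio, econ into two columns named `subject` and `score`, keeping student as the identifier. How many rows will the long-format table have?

20

4 student values × 5 melted columns = 20 rows.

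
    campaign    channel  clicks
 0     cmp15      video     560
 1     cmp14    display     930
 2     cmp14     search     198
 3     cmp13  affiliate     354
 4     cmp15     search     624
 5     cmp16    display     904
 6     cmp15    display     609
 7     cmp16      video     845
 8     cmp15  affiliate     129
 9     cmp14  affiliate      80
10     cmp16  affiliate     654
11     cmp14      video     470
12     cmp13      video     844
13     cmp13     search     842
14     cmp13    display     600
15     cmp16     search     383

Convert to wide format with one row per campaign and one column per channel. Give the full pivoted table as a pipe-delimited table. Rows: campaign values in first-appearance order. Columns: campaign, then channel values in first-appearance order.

| campaign | video | display | search | affiliate |
| cmp15 | 560 | 609 | 624 | 129 |
| cmp14 | 470 | 930 | 198 | 80 |
| cmp13 | 844 | 600 | 842 | 354 |
| cmp16 | 845 | 904 | 383 | 654 |

Columns: campaign plus the 4 distinct channel values (video, display, search, affiliate).
For example, row cmp15 column video takes clicks=560 from the long row (cmp15, video).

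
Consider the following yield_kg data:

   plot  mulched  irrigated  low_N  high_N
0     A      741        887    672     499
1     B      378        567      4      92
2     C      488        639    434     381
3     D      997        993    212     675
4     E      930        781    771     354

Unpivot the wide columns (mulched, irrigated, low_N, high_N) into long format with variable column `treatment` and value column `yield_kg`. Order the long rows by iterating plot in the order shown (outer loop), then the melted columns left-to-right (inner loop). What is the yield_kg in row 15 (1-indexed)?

212

20 rows total (5 × 4). Row 15: index ⌊(15-1)/4⌋ = 3 into plot → D; (15-1) mod 4 = 2 into the melted columns → low_N.
So row 15 is (D, low_N, 212); yield_kg = 212.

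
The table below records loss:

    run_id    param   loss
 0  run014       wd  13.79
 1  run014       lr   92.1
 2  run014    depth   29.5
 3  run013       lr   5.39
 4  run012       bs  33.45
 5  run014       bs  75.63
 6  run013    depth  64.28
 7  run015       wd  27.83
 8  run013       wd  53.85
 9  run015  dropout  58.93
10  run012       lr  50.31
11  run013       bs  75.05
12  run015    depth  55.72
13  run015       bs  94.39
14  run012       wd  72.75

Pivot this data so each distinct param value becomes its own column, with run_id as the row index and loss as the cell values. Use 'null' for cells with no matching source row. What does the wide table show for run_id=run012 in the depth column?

null

No long-format row has run_id=run012 and param=depth, so the cell is null.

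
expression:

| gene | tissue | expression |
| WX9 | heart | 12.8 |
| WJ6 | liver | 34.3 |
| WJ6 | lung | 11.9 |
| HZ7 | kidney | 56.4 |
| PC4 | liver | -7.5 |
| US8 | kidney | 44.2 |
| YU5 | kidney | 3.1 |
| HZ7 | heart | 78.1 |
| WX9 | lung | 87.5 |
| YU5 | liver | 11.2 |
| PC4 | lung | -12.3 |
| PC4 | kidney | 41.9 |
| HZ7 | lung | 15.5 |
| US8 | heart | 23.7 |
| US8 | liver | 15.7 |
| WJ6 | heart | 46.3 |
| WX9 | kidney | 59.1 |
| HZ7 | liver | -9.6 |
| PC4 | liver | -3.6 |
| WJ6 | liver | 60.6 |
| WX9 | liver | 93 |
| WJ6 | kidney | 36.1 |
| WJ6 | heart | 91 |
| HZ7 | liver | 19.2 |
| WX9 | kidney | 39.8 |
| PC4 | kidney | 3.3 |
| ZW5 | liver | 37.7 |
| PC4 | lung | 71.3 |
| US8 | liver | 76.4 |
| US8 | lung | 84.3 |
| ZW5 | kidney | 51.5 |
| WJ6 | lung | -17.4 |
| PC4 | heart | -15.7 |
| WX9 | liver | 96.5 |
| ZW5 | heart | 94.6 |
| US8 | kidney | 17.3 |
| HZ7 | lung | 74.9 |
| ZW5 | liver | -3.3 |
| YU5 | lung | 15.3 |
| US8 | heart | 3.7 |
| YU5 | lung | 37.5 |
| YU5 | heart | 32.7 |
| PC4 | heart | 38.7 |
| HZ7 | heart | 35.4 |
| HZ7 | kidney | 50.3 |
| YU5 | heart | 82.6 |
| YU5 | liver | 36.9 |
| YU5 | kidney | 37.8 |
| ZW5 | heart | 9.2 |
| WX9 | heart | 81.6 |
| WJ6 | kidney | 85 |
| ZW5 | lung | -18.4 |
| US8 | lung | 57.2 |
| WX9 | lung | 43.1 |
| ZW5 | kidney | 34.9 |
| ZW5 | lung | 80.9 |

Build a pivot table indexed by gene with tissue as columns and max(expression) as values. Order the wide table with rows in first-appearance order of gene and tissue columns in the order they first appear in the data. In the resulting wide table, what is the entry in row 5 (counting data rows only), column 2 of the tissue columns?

With rows in first-appearance order of gene, row 5 is gene=US8. tissue columns in first-appearance order: heart, liver, lung, kidney; column 2 is liver.
Long rows with gene=US8, tissue=liver: max(15.7, 76.4) = 76.4.

76.4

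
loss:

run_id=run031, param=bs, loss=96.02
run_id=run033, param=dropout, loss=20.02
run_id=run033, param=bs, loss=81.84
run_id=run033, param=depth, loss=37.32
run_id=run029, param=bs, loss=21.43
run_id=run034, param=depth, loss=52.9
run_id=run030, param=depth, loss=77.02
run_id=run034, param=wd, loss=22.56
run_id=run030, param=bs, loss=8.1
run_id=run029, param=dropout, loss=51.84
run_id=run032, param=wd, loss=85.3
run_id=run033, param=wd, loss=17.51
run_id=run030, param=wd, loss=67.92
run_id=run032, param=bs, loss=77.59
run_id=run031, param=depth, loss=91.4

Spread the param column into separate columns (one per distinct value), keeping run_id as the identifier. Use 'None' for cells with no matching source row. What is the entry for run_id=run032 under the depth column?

None

No long-format row has run_id=run032 and param=depth, so the cell is None.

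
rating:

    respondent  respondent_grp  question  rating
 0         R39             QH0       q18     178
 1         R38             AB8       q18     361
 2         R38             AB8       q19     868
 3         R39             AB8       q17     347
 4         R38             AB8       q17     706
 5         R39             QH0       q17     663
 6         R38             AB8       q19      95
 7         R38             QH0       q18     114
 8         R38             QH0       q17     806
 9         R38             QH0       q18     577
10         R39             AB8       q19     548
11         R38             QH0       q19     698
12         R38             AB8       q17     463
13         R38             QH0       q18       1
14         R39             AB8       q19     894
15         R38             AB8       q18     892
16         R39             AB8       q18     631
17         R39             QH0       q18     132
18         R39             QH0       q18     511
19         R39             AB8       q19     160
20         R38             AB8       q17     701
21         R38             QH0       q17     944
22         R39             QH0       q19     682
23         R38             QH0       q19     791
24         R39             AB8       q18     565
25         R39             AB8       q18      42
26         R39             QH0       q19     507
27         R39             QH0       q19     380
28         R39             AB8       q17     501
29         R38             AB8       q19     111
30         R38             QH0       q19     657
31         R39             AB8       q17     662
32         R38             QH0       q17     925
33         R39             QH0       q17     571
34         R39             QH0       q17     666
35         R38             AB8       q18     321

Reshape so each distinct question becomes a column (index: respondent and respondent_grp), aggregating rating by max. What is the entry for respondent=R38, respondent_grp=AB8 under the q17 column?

706

Rows with respondent=R38, respondent_grp=AB8 and question=q17: rating values are 706, 463, 701.
max(706, 463, 701) = 706.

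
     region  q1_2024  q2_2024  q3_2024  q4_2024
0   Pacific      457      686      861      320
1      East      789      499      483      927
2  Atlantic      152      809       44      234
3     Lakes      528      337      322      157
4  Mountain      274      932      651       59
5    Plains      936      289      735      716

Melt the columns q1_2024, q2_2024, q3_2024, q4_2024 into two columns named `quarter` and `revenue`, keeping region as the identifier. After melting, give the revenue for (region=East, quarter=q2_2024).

499

Unpivoting turns each (region, wide-column) pair into one long row.
The wide cell at row East, column q2_2024 holds 499, so the long row (East, q2_2024) has revenue=499.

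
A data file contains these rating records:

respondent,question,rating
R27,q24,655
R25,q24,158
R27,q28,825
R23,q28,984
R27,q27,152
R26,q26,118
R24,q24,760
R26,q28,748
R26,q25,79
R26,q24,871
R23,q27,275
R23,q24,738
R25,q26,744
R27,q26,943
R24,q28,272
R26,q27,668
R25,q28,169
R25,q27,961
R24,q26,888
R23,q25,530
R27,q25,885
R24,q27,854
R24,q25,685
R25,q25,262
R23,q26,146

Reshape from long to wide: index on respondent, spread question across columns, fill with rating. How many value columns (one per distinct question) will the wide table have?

5 distinct question values: q24, q25, q26, q27, q28.

5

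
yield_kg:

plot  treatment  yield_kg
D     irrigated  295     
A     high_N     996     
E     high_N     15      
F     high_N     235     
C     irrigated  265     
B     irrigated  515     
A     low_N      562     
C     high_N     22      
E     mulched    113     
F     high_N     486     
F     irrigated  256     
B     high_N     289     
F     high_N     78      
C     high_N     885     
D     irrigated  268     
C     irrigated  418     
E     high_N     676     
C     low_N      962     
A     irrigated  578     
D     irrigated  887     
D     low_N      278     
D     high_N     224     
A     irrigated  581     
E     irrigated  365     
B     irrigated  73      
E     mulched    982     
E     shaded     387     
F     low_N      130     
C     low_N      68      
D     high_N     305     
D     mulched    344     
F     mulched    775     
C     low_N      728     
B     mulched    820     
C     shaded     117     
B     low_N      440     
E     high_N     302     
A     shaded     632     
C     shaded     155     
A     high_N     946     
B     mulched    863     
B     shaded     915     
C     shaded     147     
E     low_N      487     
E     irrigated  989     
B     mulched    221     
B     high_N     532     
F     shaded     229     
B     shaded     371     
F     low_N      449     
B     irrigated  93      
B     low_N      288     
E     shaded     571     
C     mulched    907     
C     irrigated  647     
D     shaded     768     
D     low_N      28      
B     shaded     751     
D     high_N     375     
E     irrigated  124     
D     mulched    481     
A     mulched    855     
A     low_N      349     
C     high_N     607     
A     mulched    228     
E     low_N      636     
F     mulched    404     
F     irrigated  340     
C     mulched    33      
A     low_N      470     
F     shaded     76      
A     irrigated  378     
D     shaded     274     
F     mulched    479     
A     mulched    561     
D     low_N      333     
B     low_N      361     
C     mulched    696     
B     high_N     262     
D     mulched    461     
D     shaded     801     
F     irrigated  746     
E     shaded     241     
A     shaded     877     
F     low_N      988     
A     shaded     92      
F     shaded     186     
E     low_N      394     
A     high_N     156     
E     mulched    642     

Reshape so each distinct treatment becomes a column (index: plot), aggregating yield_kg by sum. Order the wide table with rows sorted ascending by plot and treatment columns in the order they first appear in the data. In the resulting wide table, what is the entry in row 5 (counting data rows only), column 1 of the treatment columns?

With rows sorted ascending by plot, row 5 is plot=E. treatment columns in first-appearance order: irrigated, high_N, low_N, mulched, shaded; column 1 is irrigated.
Long rows with plot=E, treatment=irrigated: 365 + 989 + 124 = 1478.

1478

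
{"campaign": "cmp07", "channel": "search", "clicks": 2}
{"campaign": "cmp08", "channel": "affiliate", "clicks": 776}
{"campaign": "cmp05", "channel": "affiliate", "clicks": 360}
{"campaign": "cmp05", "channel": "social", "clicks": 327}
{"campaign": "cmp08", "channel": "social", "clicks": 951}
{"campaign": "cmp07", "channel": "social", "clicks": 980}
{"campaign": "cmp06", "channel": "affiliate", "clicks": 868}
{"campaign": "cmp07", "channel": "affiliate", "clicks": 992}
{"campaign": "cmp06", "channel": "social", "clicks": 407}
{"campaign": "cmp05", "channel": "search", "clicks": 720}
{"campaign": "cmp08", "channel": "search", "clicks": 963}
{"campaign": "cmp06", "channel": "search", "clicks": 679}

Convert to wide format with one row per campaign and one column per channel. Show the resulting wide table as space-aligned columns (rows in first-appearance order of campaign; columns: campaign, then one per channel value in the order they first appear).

campaign  search  affiliate  social
cmp07     2       992        980   
cmp08     963     776        951   
cmp05     720     360        327   
cmp06     679     868        407   

Columns: campaign plus the 3 distinct channel values (search, affiliate, social).
For example, row cmp07 column search takes clicks=2 from the long row (cmp07, search).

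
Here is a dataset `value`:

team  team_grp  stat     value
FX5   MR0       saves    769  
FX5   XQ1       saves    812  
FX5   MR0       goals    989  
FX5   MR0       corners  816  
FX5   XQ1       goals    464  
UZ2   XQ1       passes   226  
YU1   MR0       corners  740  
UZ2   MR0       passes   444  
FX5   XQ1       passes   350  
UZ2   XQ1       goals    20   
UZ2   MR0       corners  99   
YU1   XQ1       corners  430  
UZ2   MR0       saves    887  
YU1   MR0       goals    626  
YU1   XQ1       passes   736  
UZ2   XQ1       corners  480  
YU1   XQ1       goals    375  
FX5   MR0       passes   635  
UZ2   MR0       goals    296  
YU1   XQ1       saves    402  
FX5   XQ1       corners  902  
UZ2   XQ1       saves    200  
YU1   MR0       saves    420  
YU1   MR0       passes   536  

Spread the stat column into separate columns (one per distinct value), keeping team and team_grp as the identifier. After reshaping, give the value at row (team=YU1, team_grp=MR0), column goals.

Wide layout: rows indexed by team and team_grp, columns are the 4 distinct stat values (saves, goals, corners, passes).
Cell (team=YU1, team_grp=MR0, stat=goals) draws from the long row where team=YU1, team_grp=MR0 and stat=goals, which has value=626.

626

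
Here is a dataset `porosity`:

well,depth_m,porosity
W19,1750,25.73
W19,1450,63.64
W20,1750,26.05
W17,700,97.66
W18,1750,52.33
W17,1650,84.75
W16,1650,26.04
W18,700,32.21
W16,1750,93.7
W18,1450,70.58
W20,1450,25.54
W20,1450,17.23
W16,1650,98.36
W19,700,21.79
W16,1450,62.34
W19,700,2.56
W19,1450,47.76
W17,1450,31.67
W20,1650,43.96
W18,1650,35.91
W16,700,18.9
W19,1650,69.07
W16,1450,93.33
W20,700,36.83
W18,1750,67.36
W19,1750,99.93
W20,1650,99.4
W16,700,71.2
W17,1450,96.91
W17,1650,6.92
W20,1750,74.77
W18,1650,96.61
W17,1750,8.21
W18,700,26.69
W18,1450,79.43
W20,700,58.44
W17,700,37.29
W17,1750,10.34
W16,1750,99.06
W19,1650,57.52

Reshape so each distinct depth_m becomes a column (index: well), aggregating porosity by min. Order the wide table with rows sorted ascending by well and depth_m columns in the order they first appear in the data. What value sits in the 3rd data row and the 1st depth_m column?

52.33

With rows sorted ascending by well, row 3 is well=W18. depth_m columns in first-appearance order: 1750, 1450, 700, 1650; column 1 is 1750.
Long rows with well=W18, depth_m=1750: min(52.33, 67.36) = 52.33.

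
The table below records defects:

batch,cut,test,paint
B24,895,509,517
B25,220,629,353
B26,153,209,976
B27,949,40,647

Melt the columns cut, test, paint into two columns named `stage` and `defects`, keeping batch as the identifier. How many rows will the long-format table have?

12

4 batch values × 3 melted columns = 12 rows.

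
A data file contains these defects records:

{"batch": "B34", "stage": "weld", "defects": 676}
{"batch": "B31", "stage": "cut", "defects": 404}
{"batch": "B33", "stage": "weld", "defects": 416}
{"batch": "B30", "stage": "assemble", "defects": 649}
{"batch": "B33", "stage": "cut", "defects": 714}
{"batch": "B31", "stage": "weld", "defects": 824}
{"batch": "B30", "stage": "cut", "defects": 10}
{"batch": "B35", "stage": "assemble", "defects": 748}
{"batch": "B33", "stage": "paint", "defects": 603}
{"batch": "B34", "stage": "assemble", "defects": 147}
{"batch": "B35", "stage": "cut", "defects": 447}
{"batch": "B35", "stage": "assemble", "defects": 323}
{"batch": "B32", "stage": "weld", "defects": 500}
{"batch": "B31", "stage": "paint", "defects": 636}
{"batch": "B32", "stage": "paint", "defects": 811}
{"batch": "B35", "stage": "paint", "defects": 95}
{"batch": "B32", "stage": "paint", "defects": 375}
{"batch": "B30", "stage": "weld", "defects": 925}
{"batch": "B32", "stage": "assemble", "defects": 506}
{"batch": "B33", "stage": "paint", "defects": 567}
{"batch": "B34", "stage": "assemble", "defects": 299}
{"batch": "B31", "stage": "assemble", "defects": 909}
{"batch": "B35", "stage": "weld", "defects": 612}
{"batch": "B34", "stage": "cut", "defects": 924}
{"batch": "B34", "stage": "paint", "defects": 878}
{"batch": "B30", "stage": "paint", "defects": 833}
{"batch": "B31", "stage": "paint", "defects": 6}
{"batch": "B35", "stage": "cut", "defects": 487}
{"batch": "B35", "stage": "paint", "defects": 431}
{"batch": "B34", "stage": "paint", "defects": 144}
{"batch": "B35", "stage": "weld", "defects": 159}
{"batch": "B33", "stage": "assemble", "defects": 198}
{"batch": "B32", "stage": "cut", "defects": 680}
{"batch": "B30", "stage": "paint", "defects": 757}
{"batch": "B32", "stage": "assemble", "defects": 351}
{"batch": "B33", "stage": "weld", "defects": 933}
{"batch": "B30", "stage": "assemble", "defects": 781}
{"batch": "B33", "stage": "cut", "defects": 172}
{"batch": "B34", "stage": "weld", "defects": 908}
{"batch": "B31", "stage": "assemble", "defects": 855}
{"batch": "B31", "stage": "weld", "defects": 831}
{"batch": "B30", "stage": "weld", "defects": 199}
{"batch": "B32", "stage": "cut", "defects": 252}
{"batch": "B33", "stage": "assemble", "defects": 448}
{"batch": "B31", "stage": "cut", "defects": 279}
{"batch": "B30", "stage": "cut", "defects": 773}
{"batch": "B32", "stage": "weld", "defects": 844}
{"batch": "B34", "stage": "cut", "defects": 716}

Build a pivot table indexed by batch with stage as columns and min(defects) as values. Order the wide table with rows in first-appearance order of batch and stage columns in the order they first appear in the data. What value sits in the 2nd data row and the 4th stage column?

6

With rows in first-appearance order of batch, row 2 is batch=B31. stage columns in first-appearance order: weld, cut, assemble, paint; column 4 is paint.
Long rows with batch=B31, stage=paint: min(636, 6) = 6.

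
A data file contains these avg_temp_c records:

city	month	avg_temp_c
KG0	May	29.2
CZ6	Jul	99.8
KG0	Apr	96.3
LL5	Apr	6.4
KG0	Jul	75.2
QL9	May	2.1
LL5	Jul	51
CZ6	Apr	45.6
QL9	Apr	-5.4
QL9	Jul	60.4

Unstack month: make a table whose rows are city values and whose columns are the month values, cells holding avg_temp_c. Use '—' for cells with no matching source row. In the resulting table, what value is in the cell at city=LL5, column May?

—

No long-format row has city=LL5 and month=May, so the cell is —.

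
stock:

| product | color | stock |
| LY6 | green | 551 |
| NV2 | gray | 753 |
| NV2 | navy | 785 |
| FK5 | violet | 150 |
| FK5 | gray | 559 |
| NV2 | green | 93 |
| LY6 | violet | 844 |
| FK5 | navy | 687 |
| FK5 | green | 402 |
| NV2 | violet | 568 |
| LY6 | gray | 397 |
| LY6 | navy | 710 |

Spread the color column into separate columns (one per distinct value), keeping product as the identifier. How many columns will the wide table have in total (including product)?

1 column for product plus 4 distinct color values → 5 columns.

5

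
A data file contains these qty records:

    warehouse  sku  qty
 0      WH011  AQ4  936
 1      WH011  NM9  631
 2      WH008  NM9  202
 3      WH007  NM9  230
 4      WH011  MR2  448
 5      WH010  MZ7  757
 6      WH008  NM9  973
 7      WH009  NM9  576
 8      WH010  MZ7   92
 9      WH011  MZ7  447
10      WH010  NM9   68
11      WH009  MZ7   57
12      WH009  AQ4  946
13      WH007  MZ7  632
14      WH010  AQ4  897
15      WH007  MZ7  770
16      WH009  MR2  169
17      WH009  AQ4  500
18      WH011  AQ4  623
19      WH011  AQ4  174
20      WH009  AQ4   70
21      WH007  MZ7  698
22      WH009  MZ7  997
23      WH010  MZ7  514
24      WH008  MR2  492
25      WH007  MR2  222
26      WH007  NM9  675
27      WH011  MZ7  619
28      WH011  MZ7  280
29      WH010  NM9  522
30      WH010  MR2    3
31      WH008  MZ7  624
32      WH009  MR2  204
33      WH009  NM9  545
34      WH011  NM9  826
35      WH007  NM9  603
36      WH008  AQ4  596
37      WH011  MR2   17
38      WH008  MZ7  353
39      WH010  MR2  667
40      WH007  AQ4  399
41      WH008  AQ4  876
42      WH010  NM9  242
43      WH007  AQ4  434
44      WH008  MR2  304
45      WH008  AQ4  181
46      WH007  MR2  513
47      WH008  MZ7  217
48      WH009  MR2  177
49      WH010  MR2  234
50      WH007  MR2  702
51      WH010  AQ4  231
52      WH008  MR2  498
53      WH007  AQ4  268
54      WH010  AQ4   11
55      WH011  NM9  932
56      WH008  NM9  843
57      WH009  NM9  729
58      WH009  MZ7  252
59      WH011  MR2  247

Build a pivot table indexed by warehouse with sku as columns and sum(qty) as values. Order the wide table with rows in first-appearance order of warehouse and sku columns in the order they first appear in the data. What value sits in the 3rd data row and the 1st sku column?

With rows in first-appearance order of warehouse, row 3 is warehouse=WH007. sku columns in first-appearance order: AQ4, NM9, MR2, MZ7; column 1 is AQ4.
Long rows with warehouse=WH007, sku=AQ4: 399 + 434 + 268 = 1101.

1101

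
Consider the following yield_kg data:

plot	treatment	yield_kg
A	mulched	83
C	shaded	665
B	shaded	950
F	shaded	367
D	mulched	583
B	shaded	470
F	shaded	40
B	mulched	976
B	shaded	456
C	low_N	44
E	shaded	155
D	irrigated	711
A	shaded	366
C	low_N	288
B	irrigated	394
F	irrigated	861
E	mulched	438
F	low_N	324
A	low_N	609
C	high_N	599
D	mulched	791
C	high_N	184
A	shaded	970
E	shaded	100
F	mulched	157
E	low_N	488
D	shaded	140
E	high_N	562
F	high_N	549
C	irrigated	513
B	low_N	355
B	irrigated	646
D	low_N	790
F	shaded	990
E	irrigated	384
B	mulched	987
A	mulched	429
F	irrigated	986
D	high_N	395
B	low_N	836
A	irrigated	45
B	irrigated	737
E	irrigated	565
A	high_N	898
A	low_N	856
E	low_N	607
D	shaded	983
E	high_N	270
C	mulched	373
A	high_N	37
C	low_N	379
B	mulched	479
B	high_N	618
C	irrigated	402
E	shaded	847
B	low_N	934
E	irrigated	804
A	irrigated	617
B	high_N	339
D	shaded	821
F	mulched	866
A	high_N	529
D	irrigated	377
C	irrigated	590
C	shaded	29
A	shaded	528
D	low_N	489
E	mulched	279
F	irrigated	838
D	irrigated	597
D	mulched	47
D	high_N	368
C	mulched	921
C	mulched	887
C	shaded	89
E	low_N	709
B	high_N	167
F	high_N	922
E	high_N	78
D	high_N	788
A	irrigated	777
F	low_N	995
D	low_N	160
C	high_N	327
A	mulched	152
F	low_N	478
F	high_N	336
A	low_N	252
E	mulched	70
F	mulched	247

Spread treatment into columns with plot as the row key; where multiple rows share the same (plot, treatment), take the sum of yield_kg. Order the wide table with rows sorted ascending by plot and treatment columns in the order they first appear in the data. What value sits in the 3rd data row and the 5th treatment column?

1110

With rows sorted ascending by plot, row 3 is plot=C. treatment columns in first-appearance order: mulched, shaded, low_N, irrigated, high_N; column 5 is high_N.
Long rows with plot=C, treatment=high_N: 599 + 184 + 327 = 1110.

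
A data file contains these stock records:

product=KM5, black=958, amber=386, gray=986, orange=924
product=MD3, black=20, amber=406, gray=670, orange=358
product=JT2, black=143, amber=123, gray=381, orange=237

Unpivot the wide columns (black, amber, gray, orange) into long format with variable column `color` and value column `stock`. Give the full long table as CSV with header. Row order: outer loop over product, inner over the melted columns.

Each (product, column) pair becomes one row: 3 × 4 = 12 rows.
For example, (KM5, black) → stock=958.

product,color,stock
KM5,black,958
KM5,amber,386
KM5,gray,986
KM5,orange,924
MD3,black,20
MD3,amber,406
MD3,gray,670
MD3,orange,358
JT2,black,143
JT2,amber,123
JT2,gray,381
JT2,orange,237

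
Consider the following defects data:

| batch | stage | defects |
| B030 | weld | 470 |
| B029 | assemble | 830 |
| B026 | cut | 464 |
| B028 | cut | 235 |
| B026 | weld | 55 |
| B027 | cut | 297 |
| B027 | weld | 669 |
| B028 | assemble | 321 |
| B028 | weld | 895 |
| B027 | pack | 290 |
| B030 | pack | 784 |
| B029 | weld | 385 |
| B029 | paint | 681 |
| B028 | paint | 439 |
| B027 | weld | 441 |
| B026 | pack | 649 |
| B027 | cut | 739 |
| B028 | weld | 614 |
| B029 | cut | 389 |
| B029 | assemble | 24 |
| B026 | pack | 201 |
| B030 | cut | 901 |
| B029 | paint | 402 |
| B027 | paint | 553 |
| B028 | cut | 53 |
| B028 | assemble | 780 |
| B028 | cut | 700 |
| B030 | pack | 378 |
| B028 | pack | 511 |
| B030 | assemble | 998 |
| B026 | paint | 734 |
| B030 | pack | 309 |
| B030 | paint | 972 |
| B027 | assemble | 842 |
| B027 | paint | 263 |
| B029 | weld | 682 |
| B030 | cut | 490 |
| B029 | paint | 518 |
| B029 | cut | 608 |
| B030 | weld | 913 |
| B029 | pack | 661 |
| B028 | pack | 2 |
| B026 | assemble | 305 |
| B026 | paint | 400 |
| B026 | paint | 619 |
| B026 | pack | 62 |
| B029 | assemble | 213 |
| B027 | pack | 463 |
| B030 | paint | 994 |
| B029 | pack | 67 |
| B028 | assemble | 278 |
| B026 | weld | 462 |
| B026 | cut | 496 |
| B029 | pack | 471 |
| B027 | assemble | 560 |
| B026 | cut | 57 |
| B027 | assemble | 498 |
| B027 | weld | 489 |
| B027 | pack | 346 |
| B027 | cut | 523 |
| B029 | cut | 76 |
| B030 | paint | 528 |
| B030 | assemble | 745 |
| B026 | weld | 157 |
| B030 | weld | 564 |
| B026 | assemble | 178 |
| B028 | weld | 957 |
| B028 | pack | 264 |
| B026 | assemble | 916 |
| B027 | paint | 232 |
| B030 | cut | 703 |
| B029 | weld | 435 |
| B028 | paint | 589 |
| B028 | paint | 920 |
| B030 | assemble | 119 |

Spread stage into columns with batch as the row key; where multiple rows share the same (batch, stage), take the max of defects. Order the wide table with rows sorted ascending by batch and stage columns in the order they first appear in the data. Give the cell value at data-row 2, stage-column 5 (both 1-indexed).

With rows sorted ascending by batch, row 2 is batch=B027. stage columns in first-appearance order: weld, assemble, cut, pack, paint; column 5 is paint.
Long rows with batch=B027, stage=paint: max(553, 263, 232) = 553.

553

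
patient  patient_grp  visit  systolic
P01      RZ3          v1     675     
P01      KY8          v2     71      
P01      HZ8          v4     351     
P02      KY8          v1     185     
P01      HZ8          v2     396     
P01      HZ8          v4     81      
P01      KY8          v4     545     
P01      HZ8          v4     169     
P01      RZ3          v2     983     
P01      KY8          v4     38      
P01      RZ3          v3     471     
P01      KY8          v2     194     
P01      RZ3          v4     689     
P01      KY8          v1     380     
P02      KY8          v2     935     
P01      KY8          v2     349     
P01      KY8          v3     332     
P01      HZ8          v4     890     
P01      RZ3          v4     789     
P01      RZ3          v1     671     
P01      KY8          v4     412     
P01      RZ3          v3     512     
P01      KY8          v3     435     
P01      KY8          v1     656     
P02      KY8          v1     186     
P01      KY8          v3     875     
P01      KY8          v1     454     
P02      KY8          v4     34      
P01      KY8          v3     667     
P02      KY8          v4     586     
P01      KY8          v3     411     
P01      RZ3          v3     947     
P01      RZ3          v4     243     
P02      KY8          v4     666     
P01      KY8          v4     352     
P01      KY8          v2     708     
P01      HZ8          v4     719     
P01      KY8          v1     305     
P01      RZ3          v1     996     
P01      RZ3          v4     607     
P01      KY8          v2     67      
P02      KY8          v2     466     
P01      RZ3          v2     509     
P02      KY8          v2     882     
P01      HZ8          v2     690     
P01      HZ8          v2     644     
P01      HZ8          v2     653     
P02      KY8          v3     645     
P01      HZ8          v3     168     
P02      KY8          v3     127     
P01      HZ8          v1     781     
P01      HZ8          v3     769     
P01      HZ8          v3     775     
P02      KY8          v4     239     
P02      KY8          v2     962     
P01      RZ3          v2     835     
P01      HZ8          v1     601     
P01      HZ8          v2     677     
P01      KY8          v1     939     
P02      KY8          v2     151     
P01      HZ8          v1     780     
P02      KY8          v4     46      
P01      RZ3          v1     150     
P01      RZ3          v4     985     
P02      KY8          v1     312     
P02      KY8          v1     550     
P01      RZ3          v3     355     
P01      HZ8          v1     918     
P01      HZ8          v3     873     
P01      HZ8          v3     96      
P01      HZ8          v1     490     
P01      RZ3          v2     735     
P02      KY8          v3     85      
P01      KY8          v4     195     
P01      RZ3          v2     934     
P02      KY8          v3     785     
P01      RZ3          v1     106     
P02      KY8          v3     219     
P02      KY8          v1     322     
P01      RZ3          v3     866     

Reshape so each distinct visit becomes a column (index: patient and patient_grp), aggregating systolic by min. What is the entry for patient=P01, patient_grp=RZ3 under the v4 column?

Rows with patient=P01, patient_grp=RZ3 and visit=v4: systolic values are 689, 789, 243, 607, 985.
min(689, 789, 243, 607, 985) = 243.

243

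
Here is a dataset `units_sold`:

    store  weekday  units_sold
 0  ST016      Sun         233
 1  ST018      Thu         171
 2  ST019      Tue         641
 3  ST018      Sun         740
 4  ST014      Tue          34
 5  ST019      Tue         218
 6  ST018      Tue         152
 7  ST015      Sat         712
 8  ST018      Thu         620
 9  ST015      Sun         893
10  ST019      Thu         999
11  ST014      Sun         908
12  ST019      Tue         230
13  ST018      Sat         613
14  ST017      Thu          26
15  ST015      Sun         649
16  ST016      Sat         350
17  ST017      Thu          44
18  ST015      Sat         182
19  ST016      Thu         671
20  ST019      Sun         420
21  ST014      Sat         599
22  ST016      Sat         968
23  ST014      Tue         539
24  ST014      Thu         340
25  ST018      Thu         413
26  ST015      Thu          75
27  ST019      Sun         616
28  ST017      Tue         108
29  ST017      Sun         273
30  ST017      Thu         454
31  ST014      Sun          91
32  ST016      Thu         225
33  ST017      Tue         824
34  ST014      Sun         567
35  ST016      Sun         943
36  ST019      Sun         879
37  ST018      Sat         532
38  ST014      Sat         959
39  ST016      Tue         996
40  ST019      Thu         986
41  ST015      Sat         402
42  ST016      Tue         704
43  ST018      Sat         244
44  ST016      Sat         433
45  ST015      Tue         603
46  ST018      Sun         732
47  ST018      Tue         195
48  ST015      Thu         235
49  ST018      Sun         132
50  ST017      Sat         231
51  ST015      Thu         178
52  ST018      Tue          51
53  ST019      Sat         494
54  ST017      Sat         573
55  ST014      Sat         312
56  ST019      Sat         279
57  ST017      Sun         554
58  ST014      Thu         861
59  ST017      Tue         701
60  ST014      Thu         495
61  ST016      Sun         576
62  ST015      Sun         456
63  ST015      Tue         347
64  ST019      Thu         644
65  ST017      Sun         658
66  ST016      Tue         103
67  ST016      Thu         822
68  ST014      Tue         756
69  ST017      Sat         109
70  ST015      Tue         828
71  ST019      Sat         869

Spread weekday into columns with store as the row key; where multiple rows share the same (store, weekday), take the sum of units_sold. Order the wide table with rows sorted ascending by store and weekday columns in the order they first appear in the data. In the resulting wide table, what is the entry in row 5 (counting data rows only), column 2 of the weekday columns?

1204

With rows sorted ascending by store, row 5 is store=ST018. weekday columns in first-appearance order: Sun, Thu, Tue, Sat; column 2 is Thu.
Long rows with store=ST018, weekday=Thu: 171 + 620 + 413 = 1204.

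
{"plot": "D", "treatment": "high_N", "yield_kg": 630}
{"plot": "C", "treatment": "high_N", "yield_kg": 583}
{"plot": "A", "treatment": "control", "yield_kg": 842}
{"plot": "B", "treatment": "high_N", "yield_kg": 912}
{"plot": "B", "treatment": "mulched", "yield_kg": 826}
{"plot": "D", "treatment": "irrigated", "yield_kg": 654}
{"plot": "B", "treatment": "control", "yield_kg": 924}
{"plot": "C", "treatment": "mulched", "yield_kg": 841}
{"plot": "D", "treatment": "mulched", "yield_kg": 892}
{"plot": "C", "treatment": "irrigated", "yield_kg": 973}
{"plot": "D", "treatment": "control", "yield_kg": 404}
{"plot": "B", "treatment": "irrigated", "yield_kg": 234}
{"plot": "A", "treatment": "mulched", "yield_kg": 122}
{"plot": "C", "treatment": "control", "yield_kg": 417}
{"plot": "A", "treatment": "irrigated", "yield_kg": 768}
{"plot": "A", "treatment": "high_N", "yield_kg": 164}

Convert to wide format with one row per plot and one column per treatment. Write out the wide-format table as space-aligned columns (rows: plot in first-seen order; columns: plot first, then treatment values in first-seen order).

Columns: plot plus the 4 distinct treatment values (high_N, control, mulched, irrigated).
For example, row D column high_N takes yield_kg=630 from the long row (D, high_N).

plot  high_N  control  mulched  irrigated
D     630     404      892      654      
C     583     417      841      973      
A     164     842      122      768      
B     912     924      826      234      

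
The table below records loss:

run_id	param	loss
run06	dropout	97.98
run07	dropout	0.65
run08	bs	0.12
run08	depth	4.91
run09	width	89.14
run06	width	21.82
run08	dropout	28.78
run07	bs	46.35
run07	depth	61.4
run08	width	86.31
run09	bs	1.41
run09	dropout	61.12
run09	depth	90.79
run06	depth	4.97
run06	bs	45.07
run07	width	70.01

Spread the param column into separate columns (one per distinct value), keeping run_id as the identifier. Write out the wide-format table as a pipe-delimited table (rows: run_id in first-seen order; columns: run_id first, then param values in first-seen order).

| run_id | dropout | bs | depth | width |
| run06 | 97.98 | 45.07 | 4.97 | 21.82 |
| run07 | 0.65 | 46.35 | 61.4 | 70.01 |
| run08 | 28.78 | 0.12 | 4.91 | 86.31 |
| run09 | 61.12 | 1.41 | 90.79 | 89.14 |

Columns: run_id plus the 4 distinct param values (dropout, bs, depth, width).
For example, row run06 column dropout takes loss=97.98 from the long row (run06, dropout).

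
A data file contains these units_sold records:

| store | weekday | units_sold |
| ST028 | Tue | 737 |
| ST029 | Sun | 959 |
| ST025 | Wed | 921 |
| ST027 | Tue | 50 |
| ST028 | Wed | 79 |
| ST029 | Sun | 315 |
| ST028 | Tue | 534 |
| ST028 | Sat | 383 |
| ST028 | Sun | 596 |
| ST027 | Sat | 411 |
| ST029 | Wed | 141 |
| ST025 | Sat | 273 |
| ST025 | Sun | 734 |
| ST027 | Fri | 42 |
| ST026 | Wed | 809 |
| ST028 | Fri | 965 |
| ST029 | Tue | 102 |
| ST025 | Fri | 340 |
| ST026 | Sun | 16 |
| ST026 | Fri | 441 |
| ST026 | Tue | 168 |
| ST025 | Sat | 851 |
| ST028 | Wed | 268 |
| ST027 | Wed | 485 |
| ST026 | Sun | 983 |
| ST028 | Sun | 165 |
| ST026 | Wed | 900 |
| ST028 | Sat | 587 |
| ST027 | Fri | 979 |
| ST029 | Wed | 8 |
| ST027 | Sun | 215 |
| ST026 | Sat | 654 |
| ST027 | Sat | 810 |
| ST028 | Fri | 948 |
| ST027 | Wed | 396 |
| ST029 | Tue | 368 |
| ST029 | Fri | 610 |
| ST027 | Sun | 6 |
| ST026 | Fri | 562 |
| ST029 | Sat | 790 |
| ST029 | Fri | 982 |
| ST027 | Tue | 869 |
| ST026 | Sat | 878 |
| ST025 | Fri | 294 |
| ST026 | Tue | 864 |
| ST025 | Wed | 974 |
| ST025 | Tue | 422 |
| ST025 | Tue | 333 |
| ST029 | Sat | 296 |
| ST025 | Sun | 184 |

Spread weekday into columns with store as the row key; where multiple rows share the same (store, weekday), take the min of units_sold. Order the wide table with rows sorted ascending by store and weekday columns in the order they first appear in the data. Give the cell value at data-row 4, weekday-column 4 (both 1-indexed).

With rows sorted ascending by store, row 4 is store=ST028. weekday columns in first-appearance order: Tue, Sun, Wed, Sat, Fri; column 4 is Sat.
Long rows with store=ST028, weekday=Sat: min(383, 587) = 383.

383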